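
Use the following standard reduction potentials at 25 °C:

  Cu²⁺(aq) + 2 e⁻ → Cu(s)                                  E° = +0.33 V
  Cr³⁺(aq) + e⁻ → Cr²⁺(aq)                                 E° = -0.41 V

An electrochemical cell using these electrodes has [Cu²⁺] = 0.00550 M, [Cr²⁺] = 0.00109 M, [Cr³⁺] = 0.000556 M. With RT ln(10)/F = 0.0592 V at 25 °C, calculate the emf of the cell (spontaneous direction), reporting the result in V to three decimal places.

+0.690 V

Cu²⁺/Cu is the cathode (higher E°), Cr³⁺/Cr²⁺ the anode: E°cell = +0.33 − (-0.41) = +0.74 V, n = 2.
Overall: Cu²⁺(aq) + 2 Cr²⁺(aq) → Cu(s) + 2 Cr³⁺(aq)
Q = [Cr³⁺]^2 / ([Cu²⁺]·[Cr²⁺]^2); log Q = 1.675.
E = E° − (0.0592/n) log Q = +0.74 − (0.0592/2)(1.675) = +0.690 V.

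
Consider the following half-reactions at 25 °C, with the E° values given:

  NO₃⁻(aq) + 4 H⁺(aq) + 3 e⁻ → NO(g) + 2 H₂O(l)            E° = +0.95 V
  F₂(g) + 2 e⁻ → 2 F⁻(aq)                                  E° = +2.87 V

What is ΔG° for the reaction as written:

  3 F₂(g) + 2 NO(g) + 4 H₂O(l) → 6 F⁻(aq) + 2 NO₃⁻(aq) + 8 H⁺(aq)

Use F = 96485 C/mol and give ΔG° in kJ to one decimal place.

As written, F₂/F⁻ is reduced (cathode) and NO₃⁻/NO is oxidised (anode), so E°cell = (+2.87) − (+0.95) = +1.92 V.
Balancing electrons gives n = 6.
ΔG° = −nFE° = −(6)(96485)(+1.92) = -1,111,507 J = -1111.5 kJ.

-1111.5 kJ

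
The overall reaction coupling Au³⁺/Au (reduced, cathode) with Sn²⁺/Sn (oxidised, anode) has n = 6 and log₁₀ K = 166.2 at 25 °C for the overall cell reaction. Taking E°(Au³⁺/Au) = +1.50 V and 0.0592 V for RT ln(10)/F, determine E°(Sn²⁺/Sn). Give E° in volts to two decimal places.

-0.14 V

E°cell = (0.0592/n)·log K = (0.0592/6)(166.2) = +1.640 V.
Since Au³⁺/Au is the cathode and Sn²⁺/Sn the anode, E°cell = E°(Au³⁺/Au) − E°(Sn²⁺/Sn).
So E°(Sn²⁺/Sn) = E°(Au³⁺/Au) − E°cell = (+1.50) − (+1.640) = -0.14 V.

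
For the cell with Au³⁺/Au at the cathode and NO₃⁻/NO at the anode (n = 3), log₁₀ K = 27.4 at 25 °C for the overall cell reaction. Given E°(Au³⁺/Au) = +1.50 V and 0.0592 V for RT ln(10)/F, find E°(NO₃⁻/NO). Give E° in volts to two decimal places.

E°cell = (0.0592/n)·log K = (0.0592/3)(27.4) = +0.541 V.
Since Au³⁺/Au is the cathode and NO₃⁻/NO the anode, E°cell = E°(Au³⁺/Au) − E°(NO₃⁻/NO).
So E°(NO₃⁻/NO) = E°(Au³⁺/Au) − E°cell = (+1.50) − (+0.541) = +0.96 V.

+0.96 V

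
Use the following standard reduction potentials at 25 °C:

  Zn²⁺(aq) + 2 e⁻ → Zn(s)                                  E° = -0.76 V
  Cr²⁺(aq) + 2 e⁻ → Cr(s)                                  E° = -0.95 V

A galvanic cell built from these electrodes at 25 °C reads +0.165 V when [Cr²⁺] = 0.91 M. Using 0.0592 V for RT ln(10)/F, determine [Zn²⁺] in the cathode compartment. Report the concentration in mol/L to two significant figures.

0.13 M

Zn²⁺/Zn is the cathode, Cr²⁺/Cr the anode: E°cell = +0.19 V, n = 2.
Overall reaction: Zn²⁺(aq) + Cr(s) → Zn(s) + Cr²⁺(aq); Q = [Cr²⁺]^1/[Zn²⁺]^1.
From E = E° − (0.0592/n) log Q: log Q = (E° − E)·n/0.0592 = (+0.19 − (+0.165))·2/0.0592 = 0.8446.
So 1·log[Zn²⁺] = 1·log(0.91) − log Q = -0.0410 − (0.8446) = -0.8856; [Zn²⁺] = 10^(-0.8856) ≈ 0.13 M.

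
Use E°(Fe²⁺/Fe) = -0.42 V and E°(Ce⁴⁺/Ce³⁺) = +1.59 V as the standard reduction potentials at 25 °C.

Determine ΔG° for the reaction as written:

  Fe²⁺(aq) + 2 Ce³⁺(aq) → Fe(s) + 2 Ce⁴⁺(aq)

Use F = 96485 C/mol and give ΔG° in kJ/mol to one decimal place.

+387.9 kJ/mol

As written, Fe²⁺/Fe is reduced (cathode) and Ce⁴⁺/Ce³⁺ is oxidised (anode), so E°cell = (-0.42) − (+1.59) = -2.01 V.
Balancing electrons gives n = 2.
ΔG° = −nFE° = −(2)(96485)(-2.01) = 387,870 J = +387.9 kJ/mol.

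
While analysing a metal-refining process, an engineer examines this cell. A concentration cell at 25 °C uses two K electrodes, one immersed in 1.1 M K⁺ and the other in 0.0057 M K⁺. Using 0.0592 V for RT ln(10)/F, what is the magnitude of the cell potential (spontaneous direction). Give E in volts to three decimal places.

+0.135 V

For a concentration cell E°cell = 0. The 1.1 M side is the cathode (reduction is favoured where [K⁺] is higher).
With n = 1, E = −(0.0592/1) log([K⁺]ₐₙ/[K⁺]꜀ₐₜ) = −(0.0592/1) log(0.0057/1.1) = −(0.0592/1)(-2.286) = +0.135 V.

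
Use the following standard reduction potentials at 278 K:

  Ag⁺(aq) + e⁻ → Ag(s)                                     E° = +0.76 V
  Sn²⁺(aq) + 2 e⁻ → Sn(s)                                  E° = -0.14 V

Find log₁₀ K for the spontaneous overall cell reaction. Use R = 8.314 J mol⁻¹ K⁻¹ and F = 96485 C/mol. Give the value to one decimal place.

Cathode: Ag⁺/Ag; anode: Sn²⁺/Sn. E°cell = (+0.76) − (-0.14) = +0.90 V, with n = 2.
ΔG° = −nFE° = −RT ln K, so ln K = nFE°/(RT) = (2)(96485)(+0.90) / ((8.314)(278)) = 75.141.
log₁₀ K = 75.141 / ln 10 = 32.6.

32.6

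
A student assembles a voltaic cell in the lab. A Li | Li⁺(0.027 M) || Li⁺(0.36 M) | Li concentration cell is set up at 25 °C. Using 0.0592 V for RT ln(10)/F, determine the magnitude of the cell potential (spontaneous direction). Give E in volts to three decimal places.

+0.067 V

For a concentration cell E°cell = 0. The 0.36 M side is the cathode (reduction is favoured where [Li⁺] is higher).
With n = 1, E = −(0.0592/1) log([Li⁺]ₐₙ/[Li⁺]꜀ₐₜ) = −(0.0592/1) log(0.027/0.36) = −(0.0592/1)(-1.125) = +0.067 V.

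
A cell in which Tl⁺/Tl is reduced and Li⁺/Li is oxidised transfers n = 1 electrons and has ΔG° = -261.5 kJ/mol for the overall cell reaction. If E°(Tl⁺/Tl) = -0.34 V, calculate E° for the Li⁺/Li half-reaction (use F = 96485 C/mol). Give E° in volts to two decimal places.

E°cell = −ΔG°/(nF) = −(-261.5×10³)/((1)(96485)) = +2.710 V.
Since Tl⁺/Tl is the cathode and Li⁺/Li the anode, E°cell = E°(Tl⁺/Tl) − E°(Li⁺/Li).
So E°(Li⁺/Li) = E°(Tl⁺/Tl) − E°cell = (-0.34) − (+2.710) = -3.05 V.

-3.05 V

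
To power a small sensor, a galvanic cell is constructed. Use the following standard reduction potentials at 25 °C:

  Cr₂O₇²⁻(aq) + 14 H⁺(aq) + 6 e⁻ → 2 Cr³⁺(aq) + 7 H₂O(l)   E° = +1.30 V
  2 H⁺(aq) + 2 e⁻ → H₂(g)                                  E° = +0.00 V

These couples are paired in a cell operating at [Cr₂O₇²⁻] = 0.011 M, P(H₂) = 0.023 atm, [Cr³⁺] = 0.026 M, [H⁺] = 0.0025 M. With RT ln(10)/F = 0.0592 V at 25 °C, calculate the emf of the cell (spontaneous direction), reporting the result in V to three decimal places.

Cr₂O₇²⁻/Cr³⁺ is the cathode (higher E°), H⁺/H₂ the anode: E°cell = +1.30 − (+0.00) = +1.30 V, n = 6.
Overall: Cr₂O₇²⁻(aq) + 8 H⁺(aq) + 3 H₂(g) → 2 Cr³⁺(aq) + 7 H₂O(l)
Q = [Cr³⁺]^2 / ([Cr₂O₇²⁻]·[H⁺]^8·P(H₂)^3); log Q = 24.520.
E = E° − (0.0592/n) log Q = +1.30 − (0.0592/6)(24.520) = +1.058 V.

+1.058 V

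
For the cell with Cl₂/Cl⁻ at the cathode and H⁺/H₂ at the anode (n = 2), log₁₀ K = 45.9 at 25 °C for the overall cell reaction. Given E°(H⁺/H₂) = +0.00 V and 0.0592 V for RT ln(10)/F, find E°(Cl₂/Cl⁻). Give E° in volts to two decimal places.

+1.36 V

E°cell = (0.0592/n)·log K = (0.0592/2)(45.9) = +1.359 V.
Since Cl₂/Cl⁻ is the cathode and H⁺/H₂ the anode, E°cell = E°(Cl₂/Cl⁻) − E°(H⁺/H₂).
So E°(Cl₂/Cl⁻) = E°cell + E°(H⁺/H₂) = +1.359 + (+0.00) = +1.36 V.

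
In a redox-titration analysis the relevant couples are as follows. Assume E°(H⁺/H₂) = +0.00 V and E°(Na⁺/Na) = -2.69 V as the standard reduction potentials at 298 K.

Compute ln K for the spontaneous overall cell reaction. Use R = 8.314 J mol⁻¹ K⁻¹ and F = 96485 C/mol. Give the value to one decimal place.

Cathode: H⁺/H₂; anode: Na⁺/Na. E°cell = (+0.00) − (-2.69) = +2.69 V, with n = 2.
ΔG° = −nFE° = −RT ln K, so ln K = nFE°/(RT) = (2)(96485)(+2.69) / ((8.314)(298)) = 209.515.

209.5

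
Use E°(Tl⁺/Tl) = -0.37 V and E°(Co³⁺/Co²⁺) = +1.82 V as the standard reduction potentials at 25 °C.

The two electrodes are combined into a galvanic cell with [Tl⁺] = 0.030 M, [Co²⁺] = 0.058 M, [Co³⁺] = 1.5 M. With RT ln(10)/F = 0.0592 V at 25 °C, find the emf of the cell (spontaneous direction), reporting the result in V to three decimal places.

Co³⁺/Co²⁺ is the cathode (higher E°), Tl⁺/Tl the anode: E°cell = +1.82 − (-0.37) = +2.19 V, n = 1.
Overall: Co³⁺(aq) + Tl(s) → Co²⁺(aq) + Tl⁺(aq)
Q = [Co²⁺]·[Tl⁺] / ([Co³⁺]); log Q = -2.936.
E = E° − (0.0592/n) log Q = +2.19 − (0.0592/1)(-2.936) = +2.364 V.

+2.364 V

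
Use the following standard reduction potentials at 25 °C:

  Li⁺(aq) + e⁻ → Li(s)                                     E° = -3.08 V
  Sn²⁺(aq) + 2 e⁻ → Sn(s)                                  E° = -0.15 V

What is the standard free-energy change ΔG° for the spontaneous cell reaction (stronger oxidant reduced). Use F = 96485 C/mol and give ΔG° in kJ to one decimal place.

-565.4 kJ

Sn²⁺/Sn (E° = -0.15 V) is the cathode; Li⁺/Li (E° = -3.08 V) is the anode, so E°cell = +2.93 V.
Balancing electrons gives n = 2 (lcm of 2 and 1).
ΔG° = −nFE° = −(2)(96485)(+2.93) = -565,402 J = -565.4 kJ.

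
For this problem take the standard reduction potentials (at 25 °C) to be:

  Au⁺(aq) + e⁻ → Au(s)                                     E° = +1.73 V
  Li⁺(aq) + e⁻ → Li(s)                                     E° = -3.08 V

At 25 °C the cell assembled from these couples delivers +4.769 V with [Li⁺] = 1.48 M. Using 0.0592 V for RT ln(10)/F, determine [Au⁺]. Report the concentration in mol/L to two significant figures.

Au⁺/Au is the cathode, Li⁺/Li the anode: E°cell = +4.81 V, n = 1.
Overall reaction: Au⁺(aq) + Li(s) → Au(s) + Li⁺(aq); Q = [Li⁺]^1/[Au⁺]^1.
From E = E° − (0.0592/n) log Q: log Q = (E° − E)·n/0.0592 = (+4.81 − (+4.769))·1/0.0592 = 0.6926.
So 1·log[Au⁺] = 1·log(1.48) − log Q = 0.1703 − (0.6926) = -0.5223; [Au⁺] = 10^(-0.5223) ≈ 0.30 M.

0.30 M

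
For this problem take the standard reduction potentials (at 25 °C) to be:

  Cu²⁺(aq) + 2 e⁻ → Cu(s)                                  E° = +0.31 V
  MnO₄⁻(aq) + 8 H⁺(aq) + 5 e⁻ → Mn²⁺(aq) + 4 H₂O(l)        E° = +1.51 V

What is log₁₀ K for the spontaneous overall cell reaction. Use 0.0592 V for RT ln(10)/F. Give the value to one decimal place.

Cathode: MnO₄⁻/Mn²⁺; anode: Cu²⁺/Cu. E°cell = +1.20 V, n = 10.
log K = nE°cell / 0.0592 = (10)(+1.20) / 0.0592 = 202.7.

202.7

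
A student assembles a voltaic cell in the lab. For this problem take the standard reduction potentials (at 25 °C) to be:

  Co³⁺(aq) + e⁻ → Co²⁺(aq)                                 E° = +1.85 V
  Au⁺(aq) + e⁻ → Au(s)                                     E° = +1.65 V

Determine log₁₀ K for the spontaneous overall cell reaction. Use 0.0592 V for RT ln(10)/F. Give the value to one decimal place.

Cathode: Co³⁺/Co²⁺; anode: Au⁺/Au. E°cell = +0.20 V, n = 1.
log K = nE°cell / 0.0592 = (1)(+0.20) / 0.0592 = 3.4.

3.4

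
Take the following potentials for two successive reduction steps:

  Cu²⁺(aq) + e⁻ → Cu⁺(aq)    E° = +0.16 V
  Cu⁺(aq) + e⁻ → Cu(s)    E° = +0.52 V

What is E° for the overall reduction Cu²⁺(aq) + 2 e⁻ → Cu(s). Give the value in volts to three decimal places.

+0.340 V

Since ΔG° = −nFE° is additive over sequential reductions, n₃E°₃ = n₁E°₁ + n₂E°₂.
E°₃ = (1×+0.16 + 1×+0.52) / 2 = (+0.680) / 2 = +0.340 V.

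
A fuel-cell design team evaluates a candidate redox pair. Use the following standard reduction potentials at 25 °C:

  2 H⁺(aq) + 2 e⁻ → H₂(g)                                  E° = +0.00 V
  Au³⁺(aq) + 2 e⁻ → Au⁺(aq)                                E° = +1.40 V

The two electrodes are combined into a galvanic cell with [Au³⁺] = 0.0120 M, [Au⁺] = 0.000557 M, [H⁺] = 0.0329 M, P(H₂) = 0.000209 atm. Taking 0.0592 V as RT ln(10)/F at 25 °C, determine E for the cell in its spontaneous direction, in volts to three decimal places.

Au³⁺/Au⁺ is the cathode (higher E°), H⁺/H₂ the anode: E°cell = +1.40 − (+0.00) = +1.40 V, n = 2.
Overall: Au³⁺(aq) + H₂(g) → Au⁺(aq) + 2 H⁺(aq)
Q = [Au⁺]·[H⁺]^2 / ([Au³⁺]·P(H₂)); log Q = -0.619.
E = E° − (0.0592/n) log Q = +1.40 − (0.0592/2)(-0.619) = +1.418 V.

+1.418 V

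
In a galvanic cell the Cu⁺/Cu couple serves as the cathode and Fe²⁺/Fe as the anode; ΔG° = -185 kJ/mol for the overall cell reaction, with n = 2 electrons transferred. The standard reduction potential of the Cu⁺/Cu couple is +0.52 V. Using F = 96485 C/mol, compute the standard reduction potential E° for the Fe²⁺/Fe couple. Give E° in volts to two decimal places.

-0.44 V

E°cell = −ΔG°/(nF) = −(-185×10³)/((2)(96485)) = +0.959 V.
Since Cu⁺/Cu is the cathode and Fe²⁺/Fe the anode, E°cell = E°(Cu⁺/Cu) − E°(Fe²⁺/Fe).
So E°(Fe²⁺/Fe) = E°(Cu⁺/Cu) − E°cell = (+0.52) − (+0.959) = -0.44 V.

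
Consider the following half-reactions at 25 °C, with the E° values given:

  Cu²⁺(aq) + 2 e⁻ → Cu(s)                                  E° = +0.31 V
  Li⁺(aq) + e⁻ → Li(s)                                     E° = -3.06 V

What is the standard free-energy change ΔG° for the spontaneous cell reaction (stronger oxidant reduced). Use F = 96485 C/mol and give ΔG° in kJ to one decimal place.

-650.3 kJ

Cu²⁺/Cu (E° = +0.31 V) is the cathode; Li⁺/Li (E° = -3.06 V) is the anode, so E°cell = +3.37 V.
Balancing electrons gives n = 2 (lcm of 2 and 1).
ΔG° = −nFE° = −(2)(96485)(+3.37) = -650,309 J = -650.3 kJ.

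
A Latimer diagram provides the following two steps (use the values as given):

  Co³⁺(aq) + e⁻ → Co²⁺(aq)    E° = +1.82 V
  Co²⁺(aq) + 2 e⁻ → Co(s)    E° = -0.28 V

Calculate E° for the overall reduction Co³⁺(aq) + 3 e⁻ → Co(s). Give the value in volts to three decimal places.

+0.420 V

Since ΔG° = −nFE° is additive over sequential reductions, n₃E°₃ = n₁E°₁ + n₂E°₂.
E°₃ = (1×+1.82 + 2×-0.28) / 3 = (+1.260) / 3 = +0.420 V.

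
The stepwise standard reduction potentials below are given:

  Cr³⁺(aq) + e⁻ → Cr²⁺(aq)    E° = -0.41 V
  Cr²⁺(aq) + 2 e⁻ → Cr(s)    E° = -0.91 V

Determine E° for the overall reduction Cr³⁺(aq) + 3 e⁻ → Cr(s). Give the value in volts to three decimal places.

Adding the free-energy changes (−nFE°) of the two steps gives −n₃FE°₃ = −n₁FE°₁ − n₂FE°₂.
E°₃ = (1×-0.41 + 2×-0.91) / 3 = (-2.230) / 3 = -0.743 V.
Simply averaging or adding the two E° values would be wrong; the electron-weighted sum is required.

-0.743 V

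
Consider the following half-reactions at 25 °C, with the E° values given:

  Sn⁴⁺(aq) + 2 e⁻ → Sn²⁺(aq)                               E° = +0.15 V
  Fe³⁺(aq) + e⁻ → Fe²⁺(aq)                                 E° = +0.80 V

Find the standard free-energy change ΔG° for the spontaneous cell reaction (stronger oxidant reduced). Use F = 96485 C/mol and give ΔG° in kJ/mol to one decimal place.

Fe³⁺/Fe²⁺ (E° = +0.80 V) is the cathode; Sn⁴⁺/Sn²⁺ (E° = +0.15 V) is the anode, so E°cell = +0.65 V.
Balancing electrons gives n = 2 (lcm of 1 and 2).
ΔG° = −nFE° = −(2)(96485)(+0.65) = -125,430 J = -125.4 kJ/mol.

-125.4 kJ/mol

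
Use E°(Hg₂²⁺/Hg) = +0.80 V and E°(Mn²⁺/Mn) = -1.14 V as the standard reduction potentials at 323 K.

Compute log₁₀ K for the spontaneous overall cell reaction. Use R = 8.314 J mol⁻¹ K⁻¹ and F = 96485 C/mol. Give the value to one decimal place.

60.5

Cathode: Hg₂²⁺/Hg; anode: Mn²⁺/Mn. E°cell = (+0.80) − (-1.14) = +1.94 V, with n = 2.
ΔG° = −nFE° = −RT ln K, so ln K = nFE°/(RT) = (2)(96485)(+1.94) / ((8.314)(323)) = 139.405.
log₁₀ K = 139.405 / ln 10 = 60.5.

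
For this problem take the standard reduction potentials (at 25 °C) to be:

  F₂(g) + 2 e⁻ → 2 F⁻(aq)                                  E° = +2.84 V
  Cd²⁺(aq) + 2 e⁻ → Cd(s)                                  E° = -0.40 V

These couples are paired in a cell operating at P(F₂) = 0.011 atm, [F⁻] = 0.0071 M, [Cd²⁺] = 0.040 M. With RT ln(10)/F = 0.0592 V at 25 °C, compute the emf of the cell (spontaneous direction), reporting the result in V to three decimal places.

F₂/F⁻ is the cathode (higher E°), Cd²⁺/Cd the anode: E°cell = +2.84 − (-0.40) = +3.24 V, n = 2.
Overall: F₂(g) + Cd(s) → 2 F⁻(aq) + Cd²⁺(aq)
Q = [F⁻]^2·[Cd²⁺] / (P(F₂)); log Q = -3.737.
E = E° − (0.0592/n) log Q = +3.24 − (0.0592/2)(-3.737) = +3.351 V.

+3.351 V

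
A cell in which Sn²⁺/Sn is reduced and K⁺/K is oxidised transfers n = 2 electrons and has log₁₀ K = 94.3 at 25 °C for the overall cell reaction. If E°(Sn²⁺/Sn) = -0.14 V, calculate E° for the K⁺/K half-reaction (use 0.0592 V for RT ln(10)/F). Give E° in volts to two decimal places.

E°cell = (0.0592/n)·log K = (0.0592/2)(94.3) = +2.791 V.
Since Sn²⁺/Sn is the cathode and K⁺/K the anode, E°cell = E°(Sn²⁺/Sn) − E°(K⁺/K).
So E°(K⁺/K) = E°(Sn²⁺/Sn) − E°cell = (-0.14) − (+2.791) = -2.93 V.

-2.93 V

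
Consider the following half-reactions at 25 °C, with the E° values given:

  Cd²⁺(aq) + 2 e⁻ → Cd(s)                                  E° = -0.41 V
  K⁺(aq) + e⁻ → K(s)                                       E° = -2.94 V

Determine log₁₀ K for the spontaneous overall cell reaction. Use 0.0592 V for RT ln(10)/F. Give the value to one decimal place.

Cathode: Cd²⁺/Cd; anode: K⁺/K. E°cell = +2.53 V, n = 2.
log K = nE°cell / 0.0592 = (2)(+2.53) / 0.0592 = 85.5.

85.5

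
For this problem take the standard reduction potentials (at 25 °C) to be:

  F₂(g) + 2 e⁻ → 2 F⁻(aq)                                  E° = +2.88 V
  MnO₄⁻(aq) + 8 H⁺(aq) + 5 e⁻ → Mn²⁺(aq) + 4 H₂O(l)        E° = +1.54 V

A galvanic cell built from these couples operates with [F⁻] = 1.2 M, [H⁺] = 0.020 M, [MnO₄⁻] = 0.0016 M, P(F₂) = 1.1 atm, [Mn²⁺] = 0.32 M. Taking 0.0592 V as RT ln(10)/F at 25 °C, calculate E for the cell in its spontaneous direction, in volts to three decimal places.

F₂/F⁻ is the cathode (higher E°), MnO₄⁻/Mn²⁺ the anode: E°cell = +2.88 − (+1.54) = +1.34 V, n = 10.
Overall: 5 F₂(g) + 2 Mn²⁺(aq) + 8 H₂O(l) → 10 F⁻(aq) + 2 MnO₄⁻(aq) + 16 H⁺(aq)
Q = [F⁻]^10·[MnO₄⁻]^2·[H⁺]^16 / (P(F₂)^5·[Mn²⁺]^2); log Q = -31.201.
E = E° − (0.0592/n) log Q = +1.34 − (0.0592/10)(-31.201) = +1.525 V.

+1.525 V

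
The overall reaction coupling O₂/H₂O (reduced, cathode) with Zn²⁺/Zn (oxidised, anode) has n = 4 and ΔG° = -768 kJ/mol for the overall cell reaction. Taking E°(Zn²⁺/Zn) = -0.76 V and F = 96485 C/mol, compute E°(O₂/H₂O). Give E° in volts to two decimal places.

E°cell = −ΔG°/(nF) = −(-768×10³)/((4)(96485)) = +1.990 V.
Since O₂/H₂O is the cathode and Zn²⁺/Zn the anode, E°cell = E°(O₂/H₂O) − E°(Zn²⁺/Zn).
So E°(O₂/H₂O) = E°cell + E°(Zn²⁺/Zn) = +1.990 + (-0.76) = +1.23 V.

+1.23 V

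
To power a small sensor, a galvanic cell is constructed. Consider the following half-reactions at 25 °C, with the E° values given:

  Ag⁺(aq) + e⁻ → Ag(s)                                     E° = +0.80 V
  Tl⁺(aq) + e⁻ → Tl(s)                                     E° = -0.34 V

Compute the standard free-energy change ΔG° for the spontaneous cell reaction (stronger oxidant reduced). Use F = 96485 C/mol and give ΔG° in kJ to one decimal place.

-110.0 kJ

Ag⁺/Ag (E° = +0.80 V) is the cathode; Tl⁺/Tl (E° = -0.34 V) is the anode, so E°cell = +1.14 V.
Balancing electrons gives n = 1 (lcm of 1 and 1).
ΔG° = −nFE° = −(1)(96485)(+1.14) = -109,993 J = -110.0 kJ.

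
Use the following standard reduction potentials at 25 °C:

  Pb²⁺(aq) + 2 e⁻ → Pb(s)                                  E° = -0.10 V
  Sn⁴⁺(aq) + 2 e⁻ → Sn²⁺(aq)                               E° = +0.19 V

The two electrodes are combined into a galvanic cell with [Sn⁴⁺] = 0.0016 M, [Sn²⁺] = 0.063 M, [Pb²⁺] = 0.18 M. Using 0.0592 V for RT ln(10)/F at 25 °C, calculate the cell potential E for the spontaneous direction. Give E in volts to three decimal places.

Sn⁴⁺/Sn²⁺ is the cathode (higher E°), Pb²⁺/Pb the anode: E°cell = +0.19 − (-0.10) = +0.29 V, n = 2.
Overall: Sn⁴⁺(aq) + Pb(s) → Sn²⁺(aq) + Pb²⁺(aq)
Q = [Sn²⁺]·[Pb²⁺] / ([Sn⁴⁺]); log Q = 0.850.
E = E° − (0.0592/n) log Q = +0.29 − (0.0592/2)(0.850) = +0.265 V.

+0.265 V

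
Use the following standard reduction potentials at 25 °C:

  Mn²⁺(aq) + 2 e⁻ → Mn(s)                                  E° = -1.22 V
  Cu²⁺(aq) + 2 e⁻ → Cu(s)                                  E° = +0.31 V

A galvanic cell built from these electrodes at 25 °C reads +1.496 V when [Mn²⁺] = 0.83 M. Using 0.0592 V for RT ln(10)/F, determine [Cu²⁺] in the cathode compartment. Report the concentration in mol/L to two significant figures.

0.059 M

Cu²⁺/Cu is the cathode, Mn²⁺/Mn the anode: E°cell = +1.53 V, n = 2.
Overall reaction: Cu²⁺(aq) + Mn(s) → Cu(s) + Mn²⁺(aq); Q = [Mn²⁺]^1/[Cu²⁺]^1.
From E = E° − (0.0592/n) log Q: log Q = (E° − E)·n/0.0592 = (+1.53 − (+1.496))·2/0.0592 = 1.1486.
So 1·log[Cu²⁺] = 1·log(0.83) − log Q = -0.0809 − (1.1486) = -1.2295; [Cu²⁺] = 10^(-1.2295) ≈ 0.059 M.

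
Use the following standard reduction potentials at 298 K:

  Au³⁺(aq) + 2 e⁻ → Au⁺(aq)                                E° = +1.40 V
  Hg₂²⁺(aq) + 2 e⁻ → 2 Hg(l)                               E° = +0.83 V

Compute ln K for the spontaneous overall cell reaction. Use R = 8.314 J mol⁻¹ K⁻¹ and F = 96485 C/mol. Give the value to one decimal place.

Cathode: Au³⁺/Au⁺; anode: Hg₂²⁺/Hg. E°cell = (+1.40) − (+0.83) = +0.57 V, with n = 2.
ΔG° = −nFE° = −RT ln K, so ln K = nFE°/(RT) = (2)(96485)(+0.57) / ((8.314)(298)) = 44.395.

44.4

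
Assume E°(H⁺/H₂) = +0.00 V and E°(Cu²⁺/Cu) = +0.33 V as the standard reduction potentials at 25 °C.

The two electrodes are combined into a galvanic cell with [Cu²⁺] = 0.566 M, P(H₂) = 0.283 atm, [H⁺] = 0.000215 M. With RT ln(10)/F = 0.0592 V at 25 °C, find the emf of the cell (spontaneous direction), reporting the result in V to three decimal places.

Cu²⁺/Cu is the cathode (higher E°), H⁺/H₂ the anode: E°cell = +0.33 − (+0.00) = +0.33 V, n = 2.
Overall: Cu²⁺(aq) + H₂(g) → Cu(s) + 2 H⁺(aq)
Q = [H⁺]^2 / ([Cu²⁺]·P(H₂)); log Q = -6.540.
E = E° − (0.0592/n) log Q = +0.33 − (0.0592/2)(-6.540) = +0.524 V.

+0.524 V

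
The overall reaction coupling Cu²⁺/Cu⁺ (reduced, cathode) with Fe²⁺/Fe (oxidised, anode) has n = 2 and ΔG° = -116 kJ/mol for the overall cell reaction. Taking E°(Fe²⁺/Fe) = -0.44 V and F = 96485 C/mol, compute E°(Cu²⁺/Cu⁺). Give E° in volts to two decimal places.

+0.16 V

E°cell = −ΔG°/(nF) = −(-116×10³)/((2)(96485)) = +0.601 V.
Since Cu²⁺/Cu⁺ is the cathode and Fe²⁺/Fe the anode, E°cell = E°(Cu²⁺/Cu⁺) − E°(Fe²⁺/Fe).
So E°(Cu²⁺/Cu⁺) = E°cell + E°(Fe²⁺/Fe) = +0.601 + (-0.44) = +0.16 V.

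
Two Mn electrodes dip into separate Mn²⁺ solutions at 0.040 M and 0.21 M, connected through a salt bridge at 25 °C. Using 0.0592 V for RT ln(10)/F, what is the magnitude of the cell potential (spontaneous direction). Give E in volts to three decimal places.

For a concentration cell E°cell = 0. The 0.21 M side is the cathode (reduction is favoured where [Mn²⁺] is higher).
With n = 2, E = −(0.0592/2) log([Mn²⁺]ₐₙ/[Mn²⁺]꜀ₐₜ) = −(0.0592/2) log(0.04/0.21) = −(0.0592/2)(-0.720) = +0.021 V.

+0.021 V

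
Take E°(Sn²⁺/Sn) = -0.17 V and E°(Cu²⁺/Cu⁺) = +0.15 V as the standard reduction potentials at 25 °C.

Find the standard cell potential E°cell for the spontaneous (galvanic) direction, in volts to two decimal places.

The Cu²⁺/Cu⁺ couple has the higher reduction potential, so it is the cathode; Sn²⁺/Sn is oxidised at the anode.
E°cell = E°(cathode) − E°(anode) = (+0.15) − (-0.17) = +0.32 V.

+0.32 V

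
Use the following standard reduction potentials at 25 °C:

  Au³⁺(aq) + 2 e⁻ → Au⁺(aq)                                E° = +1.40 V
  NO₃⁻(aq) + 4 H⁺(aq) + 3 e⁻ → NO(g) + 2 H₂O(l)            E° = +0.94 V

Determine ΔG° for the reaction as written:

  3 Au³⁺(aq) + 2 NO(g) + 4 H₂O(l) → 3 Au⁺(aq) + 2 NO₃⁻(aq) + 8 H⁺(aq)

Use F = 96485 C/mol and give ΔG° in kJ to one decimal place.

-266.3 kJ

As written, Au³⁺/Au⁺ is reduced (cathode) and NO₃⁻/NO is oxidised (anode), so E°cell = (+1.40) − (+0.94) = +0.46 V.
Balancing electrons gives n = 6.
ΔG° = −nFE° = −(6)(96485)(+0.46) = -266,299 J = -266.3 kJ.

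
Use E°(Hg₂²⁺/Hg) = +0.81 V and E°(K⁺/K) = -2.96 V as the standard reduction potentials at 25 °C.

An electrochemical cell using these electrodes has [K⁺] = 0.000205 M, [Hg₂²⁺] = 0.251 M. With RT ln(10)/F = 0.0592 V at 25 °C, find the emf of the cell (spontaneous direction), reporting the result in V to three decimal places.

Hg₂²⁺/Hg is the cathode (higher E°), K⁺/K the anode: E°cell = +0.81 − (-2.96) = +3.77 V, n = 2.
Overall: Hg₂²⁺(aq) + 2 K(s) → 2 Hg(l) + 2 K⁺(aq)
Q = [K⁺]^2 / ([Hg₂²⁺]); log Q = -6.776.
E = E° − (0.0592/n) log Q = +3.77 − (0.0592/2)(-6.776) = +3.971 V.

+3.971 V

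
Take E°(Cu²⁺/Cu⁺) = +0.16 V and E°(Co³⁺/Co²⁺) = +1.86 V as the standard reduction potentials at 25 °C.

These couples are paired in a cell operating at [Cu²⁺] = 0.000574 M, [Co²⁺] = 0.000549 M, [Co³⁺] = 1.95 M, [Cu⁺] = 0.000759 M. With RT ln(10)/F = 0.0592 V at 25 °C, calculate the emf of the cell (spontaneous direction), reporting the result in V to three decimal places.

Co³⁺/Co²⁺ is the cathode (higher E°), Cu²⁺/Cu⁺ the anode: E°cell = +1.86 − (+0.16) = +1.70 V, n = 1.
Overall: Co³⁺(aq) + Cu⁺(aq) → Co²⁺(aq) + Cu²⁺(aq)
Q = [Co²⁺]·[Cu²⁺] / ([Co³⁺]·[Cu⁺]); log Q = -3.672.
E = E° − (0.0592/n) log Q = +1.70 − (0.0592/1)(-3.672) = +1.917 V.

+1.917 V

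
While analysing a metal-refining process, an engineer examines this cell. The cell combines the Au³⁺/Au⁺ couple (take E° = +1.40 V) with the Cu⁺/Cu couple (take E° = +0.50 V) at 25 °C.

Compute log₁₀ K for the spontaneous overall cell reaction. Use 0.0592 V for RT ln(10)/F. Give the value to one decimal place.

Cathode: Au³⁺/Au⁺; anode: Cu⁺/Cu. E°cell = +0.90 V, n = 2.
log K = nE°cell / 0.0592 = (2)(+0.90) / 0.0592 = 30.4.

30.4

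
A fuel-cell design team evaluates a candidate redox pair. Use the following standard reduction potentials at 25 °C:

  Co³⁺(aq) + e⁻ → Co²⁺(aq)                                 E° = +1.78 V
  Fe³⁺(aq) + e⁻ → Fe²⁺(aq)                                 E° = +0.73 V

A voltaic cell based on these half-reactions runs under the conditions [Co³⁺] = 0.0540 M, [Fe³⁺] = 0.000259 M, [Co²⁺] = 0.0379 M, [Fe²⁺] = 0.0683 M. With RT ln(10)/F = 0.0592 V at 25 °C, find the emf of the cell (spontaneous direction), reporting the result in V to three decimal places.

Co³⁺/Co²⁺ is the cathode (higher E°), Fe³⁺/Fe²⁺ the anode: E°cell = +1.78 − (+0.73) = +1.05 V, n = 1.
Overall: Co³⁺(aq) + Fe²⁺(aq) → Co²⁺(aq) + Fe³⁺(aq)
Q = [Co²⁺]·[Fe³⁺] / ([Co³⁺]·[Fe²⁺]); log Q = -2.575.
E = E° − (0.0592/n) log Q = +1.05 − (0.0592/1)(-2.575) = +1.202 V.

+1.202 V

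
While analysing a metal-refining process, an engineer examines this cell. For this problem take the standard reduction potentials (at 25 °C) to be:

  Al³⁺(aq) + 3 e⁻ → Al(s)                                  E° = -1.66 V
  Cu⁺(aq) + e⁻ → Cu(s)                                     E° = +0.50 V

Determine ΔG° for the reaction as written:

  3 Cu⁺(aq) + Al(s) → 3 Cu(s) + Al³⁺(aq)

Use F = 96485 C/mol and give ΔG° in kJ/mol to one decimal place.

As written, Cu⁺/Cu is reduced (cathode) and Al³⁺/Al is oxidised (anode), so E°cell = (+0.50) − (-1.66) = +2.16 V.
Balancing electrons gives n = 3.
ΔG° = −nFE° = −(3)(96485)(+2.16) = -625,223 J = -625.2 kJ/mol.

-625.2 kJ/mol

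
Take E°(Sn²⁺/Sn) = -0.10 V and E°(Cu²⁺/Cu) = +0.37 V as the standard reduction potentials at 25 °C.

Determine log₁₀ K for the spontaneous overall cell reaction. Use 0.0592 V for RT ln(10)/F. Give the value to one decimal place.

15.9

Cathode: Cu²⁺/Cu; anode: Sn²⁺/Sn. E°cell = +0.47 V, n = 2.
log K = nE°cell / 0.0592 = (2)(+0.47) / 0.0592 = 15.9.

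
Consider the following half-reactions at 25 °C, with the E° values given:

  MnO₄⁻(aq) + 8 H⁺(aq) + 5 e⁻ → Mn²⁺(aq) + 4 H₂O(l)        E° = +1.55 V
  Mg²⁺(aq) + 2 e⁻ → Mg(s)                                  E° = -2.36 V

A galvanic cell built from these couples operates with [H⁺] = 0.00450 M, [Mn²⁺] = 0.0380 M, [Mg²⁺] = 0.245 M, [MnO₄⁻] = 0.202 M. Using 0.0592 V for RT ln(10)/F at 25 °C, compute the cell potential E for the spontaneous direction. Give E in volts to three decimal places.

+3.714 V

MnO₄⁻/Mn²⁺ is the cathode (higher E°), Mg²⁺/Mg the anode: E°cell = +1.55 − (-2.36) = +3.91 V, n = 10.
Overall: 2 MnO₄⁻(aq) + 16 H⁺(aq) + 5 Mg(s) → 2 Mn²⁺(aq) + 8 H₂O(l) + 5 Mg²⁺(aq)
Q = [Mn²⁺]^2·[Mg²⁺]^5 / ([MnO₄⁻]^2·[H⁺]^16); log Q = 33.043.
E = E° − (0.0592/n) log Q = +3.91 − (0.0592/10)(33.043) = +3.714 V.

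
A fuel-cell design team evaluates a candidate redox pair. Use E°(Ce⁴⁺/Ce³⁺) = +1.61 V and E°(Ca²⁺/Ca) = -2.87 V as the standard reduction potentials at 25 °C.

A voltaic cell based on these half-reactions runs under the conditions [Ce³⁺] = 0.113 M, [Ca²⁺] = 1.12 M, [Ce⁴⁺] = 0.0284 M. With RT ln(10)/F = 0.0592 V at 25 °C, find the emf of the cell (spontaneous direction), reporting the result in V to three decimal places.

+4.443 V

Ce⁴⁺/Ce³⁺ is the cathode (higher E°), Ca²⁺/Ca the anode: E°cell = +1.61 − (-2.87) = +4.48 V, n = 2.
Overall: 2 Ce⁴⁺(aq) + Ca(s) → 2 Ce³⁺(aq) + Ca²⁺(aq)
Q = [Ce³⁺]^2·[Ca²⁺] / ([Ce⁴⁺]^2); log Q = 1.249.
E = E° − (0.0592/n) log Q = +4.48 − (0.0592/2)(1.249) = +4.443 V.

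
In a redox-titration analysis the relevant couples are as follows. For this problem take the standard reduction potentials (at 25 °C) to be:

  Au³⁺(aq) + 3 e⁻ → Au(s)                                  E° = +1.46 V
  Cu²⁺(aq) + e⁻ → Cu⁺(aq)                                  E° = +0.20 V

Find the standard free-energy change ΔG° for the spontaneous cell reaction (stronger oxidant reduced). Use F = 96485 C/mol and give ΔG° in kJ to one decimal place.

-364.7 kJ

Au³⁺/Au (E° = +1.46 V) is the cathode; Cu²⁺/Cu⁺ (E° = +0.20 V) is the anode, so E°cell = +1.26 V.
Balancing electrons gives n = 3 (lcm of 3 and 1).
ΔG° = −nFE° = −(3)(96485)(+1.26) = -364,713 J = -364.7 kJ.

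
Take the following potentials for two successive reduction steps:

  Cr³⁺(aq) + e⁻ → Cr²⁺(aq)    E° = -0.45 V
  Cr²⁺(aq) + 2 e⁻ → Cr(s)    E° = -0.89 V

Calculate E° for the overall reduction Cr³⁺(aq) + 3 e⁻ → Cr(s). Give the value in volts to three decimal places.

-0.743 V

Adding the free-energy changes (−nFE°) of the two steps gives −n₃FE°₃ = −n₁FE°₁ − n₂FE°₂.
E°₃ = (1×-0.45 + 2×-0.89) / 3 = (-2.230) / 3 = -0.743 V.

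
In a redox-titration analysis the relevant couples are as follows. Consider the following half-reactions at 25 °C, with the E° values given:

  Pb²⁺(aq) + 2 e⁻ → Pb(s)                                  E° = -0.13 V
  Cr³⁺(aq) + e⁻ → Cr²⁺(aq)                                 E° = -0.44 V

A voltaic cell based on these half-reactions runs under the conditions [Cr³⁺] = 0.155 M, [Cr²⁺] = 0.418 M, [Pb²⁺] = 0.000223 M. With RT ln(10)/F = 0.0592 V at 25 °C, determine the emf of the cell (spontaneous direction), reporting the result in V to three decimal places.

Pb²⁺/Pb is the cathode (higher E°), Cr³⁺/Cr²⁺ the anode: E°cell = -0.13 − (-0.44) = +0.31 V, n = 2.
Overall: Pb²⁺(aq) + 2 Cr²⁺(aq) → Pb(s) + 2 Cr³⁺(aq)
Q = [Cr³⁺]^2 / ([Pb²⁺]·[Cr²⁺]^2); log Q = 2.790.
E = E° − (0.0592/n) log Q = +0.31 − (0.0592/2)(2.790) = +0.227 V.

+0.227 V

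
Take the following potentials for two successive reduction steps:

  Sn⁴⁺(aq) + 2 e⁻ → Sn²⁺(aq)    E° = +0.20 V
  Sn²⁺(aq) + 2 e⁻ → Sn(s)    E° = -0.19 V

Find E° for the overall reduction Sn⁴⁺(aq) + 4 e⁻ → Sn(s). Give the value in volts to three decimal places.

Adding the free-energy changes (−nFE°) of the two steps gives −n₃FE°₃ = −n₁FE°₁ − n₂FE°₂.
E°₃ = (2×+0.20 + 2×-0.19) / 4 = (+0.020) / 4 = +0.005 V.

+0.005 V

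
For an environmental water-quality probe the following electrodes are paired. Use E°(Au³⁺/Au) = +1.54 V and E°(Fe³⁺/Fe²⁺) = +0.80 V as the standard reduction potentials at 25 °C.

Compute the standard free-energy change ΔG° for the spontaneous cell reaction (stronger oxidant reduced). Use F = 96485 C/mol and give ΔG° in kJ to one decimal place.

-214.2 kJ

Au³⁺/Au (E° = +1.54 V) is the cathode; Fe³⁺/Fe²⁺ (E° = +0.80 V) is the anode, so E°cell = +0.74 V.
Balancing electrons gives n = 3 (lcm of 3 and 1).
ΔG° = −nFE° = −(3)(96485)(+0.74) = -214,197 J = -214.2 kJ.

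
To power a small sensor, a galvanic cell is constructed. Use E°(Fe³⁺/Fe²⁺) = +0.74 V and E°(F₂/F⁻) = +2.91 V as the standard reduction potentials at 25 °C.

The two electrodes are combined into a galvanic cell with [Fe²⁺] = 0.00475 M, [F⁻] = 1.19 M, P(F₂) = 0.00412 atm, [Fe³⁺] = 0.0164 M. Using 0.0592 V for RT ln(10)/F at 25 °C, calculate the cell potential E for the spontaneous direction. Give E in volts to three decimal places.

F₂/F⁻ is the cathode (higher E°), Fe³⁺/Fe²⁺ the anode: E°cell = +2.91 − (+0.74) = +2.17 V, n = 2.
Overall: F₂(g) + 2 Fe²⁺(aq) → 2 F⁻(aq) + 2 Fe³⁺(aq)
Q = [F⁻]^2·[Fe³⁺]^2 / (P(F₂)·[Fe²⁺]^2); log Q = 3.612.
E = E° − (0.0592/n) log Q = +2.17 − (0.0592/2)(3.612) = +2.063 V.

+2.063 V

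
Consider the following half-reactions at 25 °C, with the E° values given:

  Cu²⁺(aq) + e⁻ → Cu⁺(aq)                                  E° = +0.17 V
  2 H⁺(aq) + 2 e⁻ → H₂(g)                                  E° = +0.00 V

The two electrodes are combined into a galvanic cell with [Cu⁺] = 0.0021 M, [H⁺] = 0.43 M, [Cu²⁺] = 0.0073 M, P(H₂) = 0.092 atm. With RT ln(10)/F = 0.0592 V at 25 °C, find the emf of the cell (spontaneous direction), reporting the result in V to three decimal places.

+0.193 V

Cu²⁺/Cu⁺ is the cathode (higher E°), H⁺/H₂ the anode: E°cell = +0.17 − (+0.00) = +0.17 V, n = 2.
Overall: 2 Cu²⁺(aq) + H₂(g) → 2 Cu⁺(aq) + 2 H⁺(aq)
Q = [Cu⁺]^2·[H⁺]^2 / ([Cu²⁺]^2·P(H₂)); log Q = -0.779.
E = E° − (0.0592/n) log Q = +0.17 − (0.0592/2)(-0.779) = +0.193 V.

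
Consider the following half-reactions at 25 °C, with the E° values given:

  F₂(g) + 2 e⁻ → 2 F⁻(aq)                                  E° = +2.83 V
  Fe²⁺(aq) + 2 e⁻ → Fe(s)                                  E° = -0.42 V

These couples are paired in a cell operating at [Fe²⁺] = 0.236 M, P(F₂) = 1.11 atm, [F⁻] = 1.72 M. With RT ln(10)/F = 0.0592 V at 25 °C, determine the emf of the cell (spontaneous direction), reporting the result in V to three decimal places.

+3.256 V

F₂/F⁻ is the cathode (higher E°), Fe²⁺/Fe the anode: E°cell = +2.83 − (-0.42) = +3.25 V, n = 2.
Overall: F₂(g) + Fe(s) → 2 F⁻(aq) + Fe²⁺(aq)
Q = [F⁻]^2·[Fe²⁺] / (P(F₂)); log Q = -0.201.
E = E° − (0.0592/n) log Q = +3.25 − (0.0592/2)(-0.201) = +3.256 V.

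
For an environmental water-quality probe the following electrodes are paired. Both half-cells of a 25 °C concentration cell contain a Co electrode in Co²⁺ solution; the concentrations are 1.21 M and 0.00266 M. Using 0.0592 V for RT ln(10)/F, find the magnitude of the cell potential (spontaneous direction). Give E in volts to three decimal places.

+0.079 V

For a concentration cell E°cell = 0. The 1.21 M side is the cathode (reduction is favoured where [Co²⁺] is higher).
With n = 2, E = −(0.0592/2) log([Co²⁺]ₐₙ/[Co²⁺]꜀ₐₜ) = −(0.0592/2) log(0.00266/1.21) = −(0.0592/2)(-2.658) = +0.079 V.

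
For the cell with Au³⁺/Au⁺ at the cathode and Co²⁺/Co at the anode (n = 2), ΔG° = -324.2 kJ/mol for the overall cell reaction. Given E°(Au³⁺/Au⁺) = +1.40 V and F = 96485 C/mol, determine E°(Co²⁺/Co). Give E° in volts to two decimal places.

-0.28 V

E°cell = −ΔG°/(nF) = −(-324.2×10³)/((2)(96485)) = +1.680 V.
Since Au³⁺/Au⁺ is the cathode and Co²⁺/Co the anode, E°cell = E°(Au³⁺/Au⁺) − E°(Co²⁺/Co).
So E°(Co²⁺/Co) = E°(Au³⁺/Au⁺) − E°cell = (+1.40) − (+1.680) = -0.28 V.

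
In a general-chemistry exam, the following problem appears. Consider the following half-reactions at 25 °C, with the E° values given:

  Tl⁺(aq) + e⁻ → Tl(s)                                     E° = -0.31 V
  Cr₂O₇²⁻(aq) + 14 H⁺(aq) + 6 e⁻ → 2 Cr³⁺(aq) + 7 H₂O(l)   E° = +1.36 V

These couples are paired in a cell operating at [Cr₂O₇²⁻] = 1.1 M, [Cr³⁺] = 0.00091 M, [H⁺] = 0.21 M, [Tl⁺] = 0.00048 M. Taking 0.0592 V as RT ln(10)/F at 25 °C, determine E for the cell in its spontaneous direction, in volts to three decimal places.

+1.833 V

Cr₂O₇²⁻/Cr³⁺ is the cathode (higher E°), Tl⁺/Tl the anode: E°cell = +1.36 − (-0.31) = +1.67 V, n = 6.
Overall: Cr₂O₇²⁻(aq) + 14 H⁺(aq) + 6 Tl(s) → 2 Cr³⁺(aq) + 7 H₂O(l) + 6 Tl⁺(aq)
Q = [Cr³⁺]^2·[Tl⁺]^6 / ([Cr₂O₇²⁻]·[H⁺]^14); log Q = -16.547.
E = E° − (0.0592/n) log Q = +1.67 − (0.0592/6)(-16.547) = +1.833 V.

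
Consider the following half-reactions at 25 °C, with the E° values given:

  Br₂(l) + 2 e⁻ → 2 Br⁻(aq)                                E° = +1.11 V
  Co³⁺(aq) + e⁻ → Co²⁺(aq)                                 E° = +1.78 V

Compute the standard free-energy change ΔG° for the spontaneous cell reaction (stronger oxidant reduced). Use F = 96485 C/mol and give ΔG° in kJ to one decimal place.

Co³⁺/Co²⁺ (E° = +1.78 V) is the cathode; Br₂/Br⁻ (E° = +1.11 V) is the anode, so E°cell = +0.67 V.
Balancing electrons gives n = 2 (lcm of 1 and 2).
ΔG° = −nFE° = −(2)(96485)(+0.67) = -129,290 J = -129.3 kJ.

-129.3 kJ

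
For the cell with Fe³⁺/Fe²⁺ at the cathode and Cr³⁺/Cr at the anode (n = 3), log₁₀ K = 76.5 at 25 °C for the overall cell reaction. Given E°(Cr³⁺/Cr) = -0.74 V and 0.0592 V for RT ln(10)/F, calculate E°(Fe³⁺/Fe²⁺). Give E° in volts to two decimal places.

E°cell = (0.0592/n)·log K = (0.0592/3)(76.5) = +1.510 V.
Since Fe³⁺/Fe²⁺ is the cathode and Cr³⁺/Cr the anode, E°cell = E°(Fe³⁺/Fe²⁺) − E°(Cr³⁺/Cr).
So E°(Fe³⁺/Fe²⁺) = E°cell + E°(Cr³⁺/Cr) = +1.510 + (-0.74) = +0.77 V.

+0.77 V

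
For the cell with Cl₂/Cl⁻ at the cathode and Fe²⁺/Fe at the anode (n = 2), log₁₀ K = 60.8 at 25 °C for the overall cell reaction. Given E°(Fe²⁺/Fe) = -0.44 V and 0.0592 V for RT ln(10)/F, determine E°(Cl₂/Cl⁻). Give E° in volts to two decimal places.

+1.36 V

E°cell = (0.0592/n)·log K = (0.0592/2)(60.8) = +1.800 V.
Since Cl₂/Cl⁻ is the cathode and Fe²⁺/Fe the anode, E°cell = E°(Cl₂/Cl⁻) − E°(Fe²⁺/Fe).
So E°(Cl₂/Cl⁻) = E°cell + E°(Fe²⁺/Fe) = +1.800 + (-0.44) = +1.36 V.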